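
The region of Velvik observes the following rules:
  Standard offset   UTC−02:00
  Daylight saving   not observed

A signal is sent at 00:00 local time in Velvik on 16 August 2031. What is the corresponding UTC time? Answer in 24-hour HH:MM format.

Velvik stays on UTC−02:00 all year.
00:00 local + 2h = 02:00 UTC.

02:00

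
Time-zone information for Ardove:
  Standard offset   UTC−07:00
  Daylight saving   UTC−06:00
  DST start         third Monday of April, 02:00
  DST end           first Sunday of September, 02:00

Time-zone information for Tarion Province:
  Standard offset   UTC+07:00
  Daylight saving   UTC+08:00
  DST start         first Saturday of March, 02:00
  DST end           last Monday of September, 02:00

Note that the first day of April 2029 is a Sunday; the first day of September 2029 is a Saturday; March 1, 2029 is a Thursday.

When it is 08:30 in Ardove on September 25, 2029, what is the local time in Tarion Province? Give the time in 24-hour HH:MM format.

1 April 2029 is a Sunday, so the first Monday is April 2 and the third is April 16.
1 September 2029 is a Saturday, so the first Sunday is September 2.
Daylight saving runs 16 April – 2 September; September 25, 2029 is outside that window, so Ardove is on standard time at UTC−07:00.
08:30 Ardove + 7h = 15:30 UTC.
1 March 2029 is a Thursday, so the first Saturday is March 3.
1 September 2029 is a Saturday, so Mondays fall on 3, 10, 17, 24; the last is September 24.
At the standard offset (UTC+07:00), 15:30 UTC + 7h = 22:30 Tarion Province standard time.
The standard-time date in Tarion Province, September 25, 2029, is outside the daylight-saving period (3 March – 24 September), so Tarion Province is on standard time, UTC+07:00.
15:30 UTC + 7h = 22:30 Tarion Province.

22:30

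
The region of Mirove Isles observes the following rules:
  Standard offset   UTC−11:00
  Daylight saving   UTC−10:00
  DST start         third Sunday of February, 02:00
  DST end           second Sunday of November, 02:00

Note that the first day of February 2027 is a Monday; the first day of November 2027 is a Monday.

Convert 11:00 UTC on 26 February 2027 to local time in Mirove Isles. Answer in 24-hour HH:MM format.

1 February 2027 is a Monday, so the first Sunday is February 7 and the third is February 21.
1 November 2027 is a Monday, so the first Sunday is November 7 and the second is November 14.
At the standard offset (UTC−11:00), 11:00 UTC − 11h = 00:00 Mirove Isles standard time.
The standard-time date in Mirove Isles, 26 February 2027, falls between 21 February and 14 November, so daylight saving is in effect and Mirove Isles is at UTC−10:00.
11:00 UTC − 10h = 01:00 local.

01:00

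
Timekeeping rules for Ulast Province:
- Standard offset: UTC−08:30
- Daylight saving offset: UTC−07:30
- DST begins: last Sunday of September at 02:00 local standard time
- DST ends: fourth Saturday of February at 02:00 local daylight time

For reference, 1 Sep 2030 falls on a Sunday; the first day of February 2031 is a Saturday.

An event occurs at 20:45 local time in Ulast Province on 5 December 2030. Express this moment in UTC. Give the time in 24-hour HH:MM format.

04:15

1 September 2030 is a Sunday, so Sundays fall on 1, 8, 15, 22, 29; the last is September 29.
1 February 2031 is a Saturday, so the first Saturday is February 1 and the fourth is February 22.
5 December 2030 lies within the daylight-saving period (29 September 2030 – 22 February 2031), so Ulast Province is on daylight time, UTC−07:30.
20:45 local + 7h30m = 04:15 UTC (rolling into the next day, 6 December 2030).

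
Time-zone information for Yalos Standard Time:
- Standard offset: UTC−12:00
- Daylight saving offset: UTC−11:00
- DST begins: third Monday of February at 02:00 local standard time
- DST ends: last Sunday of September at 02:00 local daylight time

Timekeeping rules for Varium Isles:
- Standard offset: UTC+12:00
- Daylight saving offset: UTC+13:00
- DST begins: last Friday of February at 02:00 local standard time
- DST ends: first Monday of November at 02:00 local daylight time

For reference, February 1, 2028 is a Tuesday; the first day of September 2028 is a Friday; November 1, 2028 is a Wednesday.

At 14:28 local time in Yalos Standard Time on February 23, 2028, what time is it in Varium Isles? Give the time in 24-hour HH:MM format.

13:28

1 February 2028 is a Tuesday, so the first Monday is February 7 and the third is February 21.
1 September 2028 is a Friday, so Sundays fall on 3, 10, 17, 24; the last is September 24.
February 23, 2028 falls between 21 February and 24 September, so daylight saving is in effect and Yalos Standard Time is at UTC−11:00.
14:28 Yalos Standard Time + 11h = 01:28 UTC (rolling into the next day, 24 February 2028).
1 February 2028 is a Tuesday, so Fridays fall on 4, 11, 18, 25; the last is February 25.
1 November 2028 is a Wednesday, so the first Monday is November 6.
At the standard offset (UTC+12:00), 01:28 UTC + 12h = 13:28 Varium Isles standard time.
The standard-time date in Varium Isles, February 24, 2028, is outside the daylight-saving period (25 February – 6 November), so Varium Isles is on standard time, UTC+12:00.
01:28 UTC + 12h = 13:28 Varium Isles.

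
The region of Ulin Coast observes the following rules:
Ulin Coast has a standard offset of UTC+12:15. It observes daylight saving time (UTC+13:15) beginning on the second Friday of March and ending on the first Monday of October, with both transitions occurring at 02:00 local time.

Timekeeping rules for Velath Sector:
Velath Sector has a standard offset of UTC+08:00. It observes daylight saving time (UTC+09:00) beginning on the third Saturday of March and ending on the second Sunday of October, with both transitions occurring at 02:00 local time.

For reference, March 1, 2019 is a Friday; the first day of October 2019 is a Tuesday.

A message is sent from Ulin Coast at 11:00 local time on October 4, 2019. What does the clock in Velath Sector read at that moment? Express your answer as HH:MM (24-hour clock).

06:45

1 March 2019 is a Friday, so the first Friday is March 1 and the second is March 8.
1 October 2019 is a Tuesday, so the first Monday is October 7.
October 4, 2019 lies within the daylight-saving period (8 March – 7 October), so Ulin Coast is on daylight time, UTC+13:15.
11:00 Ulin Coast − 13h15m = 21:45 UTC (rolling into the previous day, 3 October 2019).
1 March 2019 is a Friday, so the first Saturday is March 2 and the third is March 16.
1 October 2019 is a Tuesday, so the first Sunday is October 6 and the second is October 13.
At the standard offset (UTC+08:00), 21:45 UTC + 8h = 05:45 Velath Sector standard time (rolling into the next day, 4 October 2019).
The standard-time date in Velath Sector, October 4, 2019, lies within the daylight-saving period (16 March – 13 October), so Velath Sector is on daylight time, UTC+09:00.
21:45 UTC + 9h = 06:45 Velath Sector (rolling into the next day, 4 October 2019).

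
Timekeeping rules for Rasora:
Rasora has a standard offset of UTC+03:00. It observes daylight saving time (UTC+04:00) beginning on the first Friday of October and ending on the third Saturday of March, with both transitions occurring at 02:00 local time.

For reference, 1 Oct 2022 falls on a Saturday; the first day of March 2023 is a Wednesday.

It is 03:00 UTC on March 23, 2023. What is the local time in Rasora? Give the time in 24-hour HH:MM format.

1 October 2022 is a Saturday, so the first Friday is October 7.
1 March 2023 is a Wednesday, so the first Saturday is March 4 and the third is March 18.
At the standard offset (UTC+03:00), 03:00 UTC + 3h = 06:00 Rasora standard time.
The standard-time date in Rasora, March 23, 2023, is outside the daylight-saving period (7 October 2022 – 18 March 2023), so Rasora is on standard time, UTC+03:00.
03:00 UTC + 3h = 06:00 local.

06:00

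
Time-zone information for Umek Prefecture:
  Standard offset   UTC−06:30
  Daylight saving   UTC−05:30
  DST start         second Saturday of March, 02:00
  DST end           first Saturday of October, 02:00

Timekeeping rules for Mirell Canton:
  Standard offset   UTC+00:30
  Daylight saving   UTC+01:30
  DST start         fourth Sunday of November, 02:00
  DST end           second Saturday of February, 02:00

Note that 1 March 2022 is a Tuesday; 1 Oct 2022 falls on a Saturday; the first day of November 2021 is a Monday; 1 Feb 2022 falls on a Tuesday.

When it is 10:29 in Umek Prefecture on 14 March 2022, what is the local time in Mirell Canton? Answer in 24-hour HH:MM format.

16:29

1 March 2022 is a Tuesday, so the first Saturday is March 5 and the second is March 12.
1 October 2022 is a Saturday, so the first Saturday is October 1.
14 March 2022 falls between 12 March and 1 October, so daylight saving is in effect and Umek Prefecture is at UTC−05:30.
10:29 Umek Prefecture + 5h30m = 15:59 UTC.
1 November 2021 is a Monday, so the first Sunday is November 7 and the fourth is November 28.
1 February 2022 is a Tuesday, so the first Saturday is February 5 and the second is February 12.
At the standard offset (UTC+00:30), 15:59 UTC + 0h30m = 16:29 Mirell Canton standard time.
The standard-time date in Mirell Canton, 14 March 2022, is outside the daylight-saving period (28 November 2021 – 12 February 2022), so Mirell Canton is on standard time, UTC+00:30.
15:59 UTC + 0h30m = 16:29 Mirell Canton.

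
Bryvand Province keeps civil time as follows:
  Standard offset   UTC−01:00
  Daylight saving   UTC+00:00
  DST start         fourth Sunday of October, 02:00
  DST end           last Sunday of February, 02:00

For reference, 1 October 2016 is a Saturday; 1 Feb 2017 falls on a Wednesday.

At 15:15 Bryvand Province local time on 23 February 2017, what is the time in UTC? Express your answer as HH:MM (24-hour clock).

1 October 2016 is a Saturday, so the first Sunday is October 2 and the fourth is October 23.
1 February 2017 is a Wednesday, so Sundays fall on 5, 12, 19, 26; the last is February 26.
Daylight saving runs 23 October 2016 – 26 February 2017; 23 February 2017 is inside that window, so Bryvand Province is at UTC+00:00.
15:15 local − 0h = 15:15 UTC.

15:15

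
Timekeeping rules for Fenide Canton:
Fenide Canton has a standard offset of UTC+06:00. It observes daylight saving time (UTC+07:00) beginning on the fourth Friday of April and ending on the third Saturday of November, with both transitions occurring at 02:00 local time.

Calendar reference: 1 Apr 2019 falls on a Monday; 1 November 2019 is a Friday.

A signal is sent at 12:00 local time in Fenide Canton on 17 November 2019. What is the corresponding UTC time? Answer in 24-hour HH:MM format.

06:00

1 April 2019 is a Monday, so the first Friday is April 5 and the fourth is April 26.
1 November 2019 is a Friday, so the first Saturday is November 2 and the third is November 16.
Daylight saving runs 26 April – 16 November; 17 November 2019 is outside that window, so Fenide Canton is on standard time at UTC+06:00.
12:00 local − 6h = 06:00 UTC.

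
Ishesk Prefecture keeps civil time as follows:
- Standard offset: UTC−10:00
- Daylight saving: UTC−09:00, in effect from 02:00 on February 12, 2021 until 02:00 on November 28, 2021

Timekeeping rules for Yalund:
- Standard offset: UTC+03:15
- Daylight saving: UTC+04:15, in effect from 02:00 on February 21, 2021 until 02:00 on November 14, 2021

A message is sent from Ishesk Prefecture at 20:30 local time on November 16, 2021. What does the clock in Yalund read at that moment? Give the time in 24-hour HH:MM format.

08:45

November 16, 2021 lies within the daylight-saving period (12 February – 28 November), so Ishesk Prefecture is on daylight time, UTC−09:00.
20:30 Ishesk Prefecture + 9h = 05:30 UTC (rolling into the next day, 17 November 2021).
At the standard offset (UTC+03:15), 05:30 UTC + 3h15m = 08:45 Yalund standard time.
The standard-time date in Yalund, November 17, 2021, is outside the daylight-saving period (21 February – 14 November), so Yalund is on standard time, UTC+03:15.
05:30 UTC + 3h15m = 08:45 Yalund.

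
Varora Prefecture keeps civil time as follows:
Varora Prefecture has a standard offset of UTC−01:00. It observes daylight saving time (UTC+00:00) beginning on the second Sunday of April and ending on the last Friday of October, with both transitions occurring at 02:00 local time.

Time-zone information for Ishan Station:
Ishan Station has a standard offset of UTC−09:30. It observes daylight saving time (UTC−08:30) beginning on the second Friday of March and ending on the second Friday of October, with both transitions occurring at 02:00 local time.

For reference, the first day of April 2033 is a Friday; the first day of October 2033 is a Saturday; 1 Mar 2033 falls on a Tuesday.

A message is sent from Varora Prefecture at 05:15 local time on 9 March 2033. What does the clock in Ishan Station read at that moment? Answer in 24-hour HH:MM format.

20:45

1 April 2033 is a Friday, so the first Sunday is April 3 and the second is April 10.
1 October 2033 is a Saturday, so Fridays fall on 7, 14, 21, 28; the last is October 28.
9 March 2033 is outside the daylight-saving period (10 April – 28 October), so Varora Prefecture is on standard time, UTC−01:00.
05:15 Varora Prefecture + 1h = 06:15 UTC.
1 March 2033 is a Tuesday, so the first Friday is March 4 and the second is March 11.
1 October 2033 is a Saturday, so the first Friday is October 7 and the second is October 14.
At the standard offset (UTC−09:30), 06:15 UTC − 9h30m = 20:45 Ishan Station standard time (rolling into the previous day, 8 March 2033).
The standard-time date in Ishan Station, 8 March 2033, does not fall between 11 March and 14 October, so daylight saving is not in effect and Ishan Station is at UTC−09:30.
06:15 UTC − 9h30m = 20:45 Ishan Station (rolling into the previous day, 8 March 2033).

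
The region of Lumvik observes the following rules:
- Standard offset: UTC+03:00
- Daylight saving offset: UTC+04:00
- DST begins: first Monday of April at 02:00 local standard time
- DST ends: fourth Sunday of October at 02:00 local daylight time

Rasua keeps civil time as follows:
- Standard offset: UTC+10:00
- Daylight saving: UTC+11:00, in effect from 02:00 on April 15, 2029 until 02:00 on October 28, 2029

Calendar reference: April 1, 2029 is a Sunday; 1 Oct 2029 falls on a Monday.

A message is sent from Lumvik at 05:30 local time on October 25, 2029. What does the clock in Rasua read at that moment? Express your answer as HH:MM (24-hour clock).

12:30

1 April 2029 is a Sunday, so the first Monday is April 2.
1 October 2029 is a Monday, so the first Sunday is October 7 and the fourth is October 28.
October 25, 2029 falls between 2 April and 28 October, so daylight saving is in effect and Lumvik is at UTC+04:00.
05:30 Lumvik − 4h = 01:30 UTC.
At the standard offset (UTC+10:00), 01:30 UTC + 10h = 11:30 Rasua standard time.
The standard-time date in Rasua, October 25, 2029, falls between 15 April and 28 October, so daylight saving is in effect and Rasua is at UTC+11:00.
01:30 UTC + 11h = 12:30 Rasua.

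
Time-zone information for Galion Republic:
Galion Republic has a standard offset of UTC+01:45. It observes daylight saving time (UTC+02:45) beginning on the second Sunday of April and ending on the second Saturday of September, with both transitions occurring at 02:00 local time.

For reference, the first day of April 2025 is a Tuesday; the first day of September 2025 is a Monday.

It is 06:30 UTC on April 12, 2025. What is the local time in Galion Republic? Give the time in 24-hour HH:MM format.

1 April 2025 is a Tuesday, so the first Sunday is April 6 and the second is April 13.
1 September 2025 is a Monday, so the first Saturday is September 6 and the second is September 13.
At the standard offset (UTC+01:45), 06:30 UTC + 1h45m = 08:15 Galion Republic standard time.
The standard-time date in Galion Republic, April 12, 2025, does not fall between 13 April and 13 September, so daylight saving is not in effect and Galion Republic is at UTC+01:45.
06:30 UTC + 1h45m = 08:15 local.

08:15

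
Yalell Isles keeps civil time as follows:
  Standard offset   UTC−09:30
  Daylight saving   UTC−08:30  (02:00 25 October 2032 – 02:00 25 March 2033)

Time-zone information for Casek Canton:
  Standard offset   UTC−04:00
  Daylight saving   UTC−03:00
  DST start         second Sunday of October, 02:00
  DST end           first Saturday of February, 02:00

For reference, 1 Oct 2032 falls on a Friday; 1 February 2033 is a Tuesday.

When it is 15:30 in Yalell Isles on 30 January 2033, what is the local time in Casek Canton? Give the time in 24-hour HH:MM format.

21:00

Daylight saving runs 25 October 2032 – 25 March 2033; 30 January 2033 is inside that window, so Yalell Isles is at UTC−08:30.
15:30 Yalell Isles + 8h30m = 00:00 UTC (rolling into the next day, 31 January 2033).
1 October 2032 is a Friday, so the first Sunday is October 3 and the second is October 10.
1 February 2033 is a Tuesday, so the first Saturday is February 5.
At the standard offset (UTC−04:00), 00:00 UTC − 4h = 20:00 Casek Canton standard time (rolling into the previous day, 30 January 2033).
Daylight saving runs 10 October 2032 – 5 February 2033; the standard-time date in Casek Canton, 30 January 2033, is inside that window, so Casek Canton is at UTC−03:00.
00:00 UTC − 3h = 21:00 Casek Canton (rolling into the previous day, 30 January 2033).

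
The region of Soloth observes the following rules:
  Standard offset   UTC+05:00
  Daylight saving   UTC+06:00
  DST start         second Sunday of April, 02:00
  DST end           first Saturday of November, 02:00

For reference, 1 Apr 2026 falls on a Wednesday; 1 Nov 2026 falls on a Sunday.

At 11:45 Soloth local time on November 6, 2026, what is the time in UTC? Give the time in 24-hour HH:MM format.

05:45

1 April 2026 is a Wednesday, so the first Sunday is April 5 and the second is April 12.
1 November 2026 is a Sunday, so the first Saturday is November 7.
November 6, 2026 lies within the daylight-saving period (12 April – 7 November), so Soloth is on daylight time, UTC+06:00.
11:45 local − 6h = 05:45 UTC.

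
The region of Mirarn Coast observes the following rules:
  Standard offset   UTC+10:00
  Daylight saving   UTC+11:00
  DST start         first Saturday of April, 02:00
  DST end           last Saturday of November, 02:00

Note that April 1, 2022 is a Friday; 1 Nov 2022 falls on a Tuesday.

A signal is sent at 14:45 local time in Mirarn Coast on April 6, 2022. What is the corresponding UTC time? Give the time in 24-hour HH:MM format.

03:45

1 April 2022 is a Friday, so the first Saturday is April 2.
1 November 2022 is a Tuesday, so Saturdays fall on 5, 12, 19, 26; the last is November 26.
Daylight saving runs 2 April – 26 November; April 6, 2022 is inside that window, so Mirarn Coast is at UTC+11:00.
14:45 local − 11h = 03:45 UTC.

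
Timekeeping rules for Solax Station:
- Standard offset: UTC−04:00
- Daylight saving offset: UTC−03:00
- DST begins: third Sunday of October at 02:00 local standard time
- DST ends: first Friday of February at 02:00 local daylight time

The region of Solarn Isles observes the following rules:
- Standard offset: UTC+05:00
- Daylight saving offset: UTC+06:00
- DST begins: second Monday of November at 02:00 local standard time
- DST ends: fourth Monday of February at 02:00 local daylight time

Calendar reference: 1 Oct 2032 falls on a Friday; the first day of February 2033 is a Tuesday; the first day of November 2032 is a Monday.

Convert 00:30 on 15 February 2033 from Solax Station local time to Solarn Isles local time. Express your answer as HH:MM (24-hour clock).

10:30

1 October 2032 is a Friday, so the first Sunday is October 3 and the third is October 17.
1 February 2033 is a Tuesday, so the first Friday is February 4.
Daylight saving runs 17 October 2032 – 4 February 2033; 15 February 2033 is outside that window, so Solax Station is on standard time at UTC−04:00.
00:30 Solax Station + 4h = 04:30 UTC.
1 November 2032 is a Monday, so the first Monday is November 1 and the second is November 8.
1 February 2033 is a Tuesday, so the first Monday is February 7 and the fourth is February 28.
At the standard offset (UTC+05:00), 04:30 UTC + 5h = 09:30 Solarn Isles standard time.
The standard-time date in Solarn Isles, 15 February 2033, falls between 8 November 2032 and 28 February 2033, so daylight saving is in effect and Solarn Isles is at UTC+06:00.
04:30 UTC + 6h = 10:30 Solarn Isles.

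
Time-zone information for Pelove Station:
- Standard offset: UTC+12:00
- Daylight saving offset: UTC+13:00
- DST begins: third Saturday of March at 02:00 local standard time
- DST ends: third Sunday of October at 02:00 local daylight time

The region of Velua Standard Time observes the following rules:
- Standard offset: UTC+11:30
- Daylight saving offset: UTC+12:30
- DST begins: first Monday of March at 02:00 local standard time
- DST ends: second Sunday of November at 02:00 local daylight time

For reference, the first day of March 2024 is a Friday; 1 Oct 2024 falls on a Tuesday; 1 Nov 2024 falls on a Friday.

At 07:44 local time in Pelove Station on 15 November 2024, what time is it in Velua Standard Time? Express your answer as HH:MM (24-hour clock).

07:14

1 March 2024 is a Friday, so the first Saturday is March 2 and the third is March 16.
1 October 2024 is a Tuesday, so the first Sunday is October 6 and the third is October 20.
Daylight saving runs 16 March – 20 October; 15 November 2024 is outside that window, so Pelove Station is on standard time at UTC+12:00.
07:44 Pelove Station − 12h = 19:44 UTC (rolling into the previous day, 14 November 2024).
1 March 2024 is a Friday, so the first Monday is March 4.
1 November 2024 is a Friday, so the first Sunday is November 3 and the second is November 10.
At the standard offset (UTC+11:30), 19:44 UTC + 11h30m = 07:14 Velua Standard Time standard time (rolling into the next day, 15 November 2024).
The standard-time date in Velua Standard Time, 15 November 2024, is outside the daylight-saving period (4 March – 10 November), so Velua Standard Time is on standard time, UTC+11:30.
19:44 UTC + 11h30m = 07:14 Velua Standard Time (rolling into the next day, 15 November 2024).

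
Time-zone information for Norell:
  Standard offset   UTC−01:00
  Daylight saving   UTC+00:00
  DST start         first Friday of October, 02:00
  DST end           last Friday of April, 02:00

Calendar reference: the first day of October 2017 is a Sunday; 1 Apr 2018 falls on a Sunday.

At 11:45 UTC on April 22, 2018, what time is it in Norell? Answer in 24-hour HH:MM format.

1 October 2017 is a Sunday, so the first Friday is October 6.
1 April 2018 is a Sunday, so Fridays fall on 6, 13, 20, 27; the last is April 27.
At the standard offset (UTC−01:00), 11:45 UTC − 1h = 10:45 Norell standard time.
The standard-time date in Norell, April 22, 2018, falls between 6 October 2017 and 27 April 2018, so daylight saving is in effect and Norell is at UTC+00:00.
11:45 UTC + 0h = 11:45 local.

11:45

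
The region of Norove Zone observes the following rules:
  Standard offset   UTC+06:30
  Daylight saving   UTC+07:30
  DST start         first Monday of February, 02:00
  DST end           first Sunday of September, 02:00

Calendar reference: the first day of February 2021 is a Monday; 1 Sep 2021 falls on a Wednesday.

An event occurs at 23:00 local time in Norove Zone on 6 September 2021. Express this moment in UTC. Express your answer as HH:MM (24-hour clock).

1 February 2021 is a Monday, so the first Monday is February 1.
1 September 2021 is a Wednesday, so the first Sunday is September 5.
6 September 2021 is outside the daylight-saving period (1 February – 5 September), so Norove Zone is on standard time, UTC+06:30.
23:00 local − 6h30m = 16:30 UTC.

16:30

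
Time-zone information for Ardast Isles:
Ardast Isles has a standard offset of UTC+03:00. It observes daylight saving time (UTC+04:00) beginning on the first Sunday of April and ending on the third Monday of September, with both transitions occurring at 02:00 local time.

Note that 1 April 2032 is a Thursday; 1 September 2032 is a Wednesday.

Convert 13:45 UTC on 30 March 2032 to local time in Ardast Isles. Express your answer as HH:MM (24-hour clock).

1 April 2032 is a Thursday, so the first Sunday is April 4.
1 September 2032 is a Wednesday, so the first Monday is September 6 and the third is September 20.
At the standard offset (UTC+03:00), 13:45 UTC + 3h = 16:45 Ardast Isles standard time.
The standard-time date in Ardast Isles, 30 March 2032, does not fall between 4 April and 20 September, so daylight saving is not in effect and Ardast Isles is at UTC+03:00.
13:45 UTC + 3h = 16:45 local.

16:45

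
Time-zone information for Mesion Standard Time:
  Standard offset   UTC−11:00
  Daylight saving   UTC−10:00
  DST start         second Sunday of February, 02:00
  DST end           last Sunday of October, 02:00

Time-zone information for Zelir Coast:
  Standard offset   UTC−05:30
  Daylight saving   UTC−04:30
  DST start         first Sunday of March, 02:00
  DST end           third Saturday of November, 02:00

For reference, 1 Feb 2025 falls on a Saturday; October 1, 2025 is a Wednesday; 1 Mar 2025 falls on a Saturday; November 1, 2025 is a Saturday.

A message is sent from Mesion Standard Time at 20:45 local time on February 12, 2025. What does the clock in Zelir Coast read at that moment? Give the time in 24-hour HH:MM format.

01:15

1 February 2025 is a Saturday, so the first Sunday is February 2 and the second is February 9.
1 October 2025 is a Wednesday, so Sundays fall on 5, 12, 19, 26; the last is October 26.
February 12, 2025 lies within the daylight-saving period (9 February – 26 October), so Mesion Standard Time is on daylight time, UTC−10:00.
20:45 Mesion Standard Time + 10h = 06:45 UTC (rolling into the next day, 13 February 2025).
1 March 2025 is a Saturday, so the first Sunday is March 2.
1 November 2025 is a Saturday, so the first Saturday is November 1 and the third is November 15.
At the standard offset (UTC−05:30), 06:45 UTC − 5h30m = 01:15 Zelir Coast standard time.
The standard-time date in Zelir Coast, February 13, 2025, does not fall between 2 March and 15 November, so daylight saving is not in effect and Zelir Coast is at UTC−05:30.
06:45 UTC − 5h30m = 01:15 Zelir Coast.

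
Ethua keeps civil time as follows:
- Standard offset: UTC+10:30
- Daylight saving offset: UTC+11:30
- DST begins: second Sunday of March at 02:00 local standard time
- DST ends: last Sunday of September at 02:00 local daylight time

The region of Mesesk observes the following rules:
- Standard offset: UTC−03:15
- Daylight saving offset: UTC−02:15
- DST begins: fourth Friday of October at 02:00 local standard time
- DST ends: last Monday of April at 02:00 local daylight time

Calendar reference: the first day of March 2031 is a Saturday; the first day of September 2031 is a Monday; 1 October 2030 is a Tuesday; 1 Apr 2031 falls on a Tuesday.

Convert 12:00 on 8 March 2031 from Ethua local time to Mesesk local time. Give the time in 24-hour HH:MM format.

23:15

1 March 2031 is a Saturday, so the first Sunday is March 2 and the second is March 9.
1 September 2031 is a Monday, so Sundays fall on 7, 14, 21, 28; the last is September 28.
Daylight saving runs 9 March – 28 September; 8 March 2031 is outside that window, so Ethua is on standard time at UTC+10:30.
12:00 Ethua − 10h30m = 01:30 UTC.
1 October 2030 is a Tuesday, so the first Friday is October 4 and the fourth is October 25.
1 April 2031 is a Tuesday, so Mondays fall on 7, 14, 21, 28; the last is April 28.
At the standard offset (UTC−03:15), 01:30 UTC − 3h15m = 22:15 Mesesk standard time (rolling into the previous day, 7 March 2031).
The standard-time date in Mesesk, 7 March 2031, lies within the daylight-saving period (25 October 2030 – 28 April 2031), so Mesesk is on daylight time, UTC−02:15.
01:30 UTC − 2h15m = 23:15 Mesesk (rolling into the previous day, 7 March 2031).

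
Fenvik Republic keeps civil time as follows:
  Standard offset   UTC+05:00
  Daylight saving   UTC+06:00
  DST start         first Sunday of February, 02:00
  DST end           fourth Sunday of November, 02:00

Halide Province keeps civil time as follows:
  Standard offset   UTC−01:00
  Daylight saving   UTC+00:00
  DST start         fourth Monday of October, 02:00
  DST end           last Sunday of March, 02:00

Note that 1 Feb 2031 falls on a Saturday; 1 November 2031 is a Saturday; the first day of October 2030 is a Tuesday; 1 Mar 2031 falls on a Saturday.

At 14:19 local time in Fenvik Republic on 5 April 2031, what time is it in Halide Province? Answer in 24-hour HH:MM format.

1 February 2031 is a Saturday, so the first Sunday is February 2.
1 November 2031 is a Saturday, so the first Sunday is November 2 and the fourth is November 23.
5 April 2031 lies within the daylight-saving period (2 February – 23 November), so Fenvik Republic is on daylight time, UTC+06:00.
14:19 Fenvik Republic − 6h = 08:19 UTC.
1 October 2030 is a Tuesday, so the first Monday is October 7 and the fourth is October 28.
1 March 2031 is a Saturday, so Sundays fall on 2, 9, 16, 23, 30; the last is March 30.
At the standard offset (UTC−01:00), 08:19 UTC − 1h = 07:19 Halide Province standard time.
Daylight saving runs 28 October 2030 – 30 March 2031; the standard-time date in Halide Province, 5 April 2031, is outside that window, so Halide Province is on standard time at UTC−01:00.
08:19 UTC − 1h = 07:19 Halide Province.

07:19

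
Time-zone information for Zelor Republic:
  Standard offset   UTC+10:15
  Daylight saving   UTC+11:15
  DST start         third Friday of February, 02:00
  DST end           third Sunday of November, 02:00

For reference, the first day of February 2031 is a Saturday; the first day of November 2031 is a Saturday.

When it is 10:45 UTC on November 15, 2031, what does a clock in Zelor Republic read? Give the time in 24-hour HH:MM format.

1 February 2031 is a Saturday, so the first Friday is February 7 and the third is February 21.
1 November 2031 is a Saturday, so the first Sunday is November 2 and the third is November 16.
At the standard offset (UTC+10:15), 10:45 UTC + 10h15m = 21:00 Zelor Republic standard time.
The standard-time date in Zelor Republic, November 15, 2031, lies within the daylight-saving period (21 February – 16 November), so Zelor Republic is on daylight time, UTC+11:15.
10:45 UTC + 11h15m = 22:00 local.

22:00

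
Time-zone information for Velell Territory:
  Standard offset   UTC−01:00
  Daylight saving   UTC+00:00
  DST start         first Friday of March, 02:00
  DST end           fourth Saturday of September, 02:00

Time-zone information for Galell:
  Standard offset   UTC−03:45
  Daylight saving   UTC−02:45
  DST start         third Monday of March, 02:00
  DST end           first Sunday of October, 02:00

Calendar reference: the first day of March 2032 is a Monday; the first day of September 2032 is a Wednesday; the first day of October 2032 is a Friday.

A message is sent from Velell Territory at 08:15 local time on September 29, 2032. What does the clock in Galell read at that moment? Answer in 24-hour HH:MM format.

1 March 2032 is a Monday, so the first Friday is March 5.
1 September 2032 is a Wednesday, so the first Saturday is September 4 and the fourth is September 25.
September 29, 2032 is outside the daylight-saving period (5 March – 25 September), so Velell Territory is on standard time, UTC−01:00.
08:15 Velell Territory + 1h = 09:15 UTC.
1 March 2032 is a Monday, so the first Monday is March 1 and the third is March 15.
1 October 2032 is a Friday, so the first Sunday is October 3.
At the standard offset (UTC−03:45), 09:15 UTC − 3h45m = 05:30 Galell standard time.
Daylight saving runs 15 March – 3 October; the standard-time date in Galell, September 29, 2032, is inside that window, so Galell is at UTC−02:45.
09:15 UTC − 2h45m = 06:30 Galell.

06:30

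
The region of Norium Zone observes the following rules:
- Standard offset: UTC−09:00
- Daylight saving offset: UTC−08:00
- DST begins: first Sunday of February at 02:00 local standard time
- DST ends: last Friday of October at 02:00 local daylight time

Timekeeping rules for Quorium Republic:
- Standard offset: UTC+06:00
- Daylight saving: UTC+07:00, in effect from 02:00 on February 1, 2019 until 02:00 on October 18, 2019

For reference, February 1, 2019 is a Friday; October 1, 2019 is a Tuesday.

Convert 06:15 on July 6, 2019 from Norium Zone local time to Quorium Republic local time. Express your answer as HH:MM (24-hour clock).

21:15

1 February 2019 is a Friday, so the first Sunday is February 3.
1 October 2019 is a Tuesday, so Fridays fall on 4, 11, 18, 25; the last is October 25.
July 6, 2019 lies within the daylight-saving period (3 February – 25 October), so Norium Zone is on daylight time, UTC−08:00.
06:15 Norium Zone + 8h = 14:15 UTC.
At the standard offset (UTC+06:00), 14:15 UTC + 6h = 20:15 Quorium Republic standard time.
The standard-time date in Quorium Republic, July 6, 2019, falls between 1 February and 18 October, so daylight saving is in effect and Quorium Republic is at UTC+07:00.
14:15 UTC + 7h = 21:15 Quorium Republic.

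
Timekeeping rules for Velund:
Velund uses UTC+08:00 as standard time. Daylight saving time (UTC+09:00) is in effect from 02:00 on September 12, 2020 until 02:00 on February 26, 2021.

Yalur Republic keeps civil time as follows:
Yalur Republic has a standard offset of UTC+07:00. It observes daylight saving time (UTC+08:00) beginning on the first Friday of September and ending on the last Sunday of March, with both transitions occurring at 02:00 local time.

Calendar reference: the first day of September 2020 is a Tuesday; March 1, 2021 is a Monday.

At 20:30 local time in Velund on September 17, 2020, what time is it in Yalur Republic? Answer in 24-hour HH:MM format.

19:30

September 17, 2020 lies within the daylight-saving period (12 September 2020 – 26 February 2021), so Velund is on daylight time, UTC+09:00.
20:30 Velund − 9h = 11:30 UTC.
1 September 2020 is a Tuesday, so the first Friday is September 4.
1 March 2021 is a Monday, so Sundays fall on 7, 14, 21, 28; the last is March 28.
At the standard offset (UTC+07:00), 11:30 UTC + 7h = 18:30 Yalur Republic standard time.
The standard-time date in Yalur Republic, September 17, 2020, lies within the daylight-saving period (4 September 2020 – 28 March 2021), so Yalur Republic is on daylight time, UTC+08:00.
11:30 UTC + 8h = 19:30 Yalur Republic.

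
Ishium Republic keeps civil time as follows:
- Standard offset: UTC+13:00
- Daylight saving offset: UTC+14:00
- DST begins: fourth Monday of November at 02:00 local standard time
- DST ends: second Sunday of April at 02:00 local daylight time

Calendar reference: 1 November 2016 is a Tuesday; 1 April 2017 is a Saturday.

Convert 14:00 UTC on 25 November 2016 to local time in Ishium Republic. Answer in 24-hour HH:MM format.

1 November 2016 is a Tuesday, so the first Monday is November 7 and the fourth is November 28.
1 April 2017 is a Saturday, so the first Sunday is April 2 and the second is April 9.
At the standard offset (UTC+13:00), 14:00 UTC + 13h = 03:00 Ishium Republic standard time (rolling into the next day, 26 November 2016).
The standard-time date in Ishium Republic, 26 November 2016, is outside the daylight-saving period (28 November 2016 – 9 April 2017), so Ishium Republic is on standard time, UTC+13:00.
14:00 UTC + 13h = 03:00 local (rolling into the next day, 26 November 2016).

03:00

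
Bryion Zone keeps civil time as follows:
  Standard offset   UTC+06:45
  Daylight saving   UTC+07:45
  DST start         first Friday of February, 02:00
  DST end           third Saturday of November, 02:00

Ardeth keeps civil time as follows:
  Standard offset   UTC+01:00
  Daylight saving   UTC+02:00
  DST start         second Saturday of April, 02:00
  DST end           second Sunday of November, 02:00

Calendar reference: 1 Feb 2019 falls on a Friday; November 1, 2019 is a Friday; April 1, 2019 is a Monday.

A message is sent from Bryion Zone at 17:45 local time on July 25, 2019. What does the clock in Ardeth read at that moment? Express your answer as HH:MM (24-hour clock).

1 February 2019 is a Friday, so the first Friday is February 1.
1 November 2019 is a Friday, so the first Saturday is November 2 and the third is November 16.
July 25, 2019 falls between 1 February and 16 November, so daylight saving is in effect and Bryion Zone is at UTC+07:45.
17:45 Bryion Zone − 7h45m = 10:00 UTC.
1 April 2019 is a Monday, so the first Saturday is April 6 and the second is April 13.
1 November 2019 is a Friday, so the first Sunday is November 3 and the second is November 10.
At the standard offset (UTC+01:00), 10:00 UTC + 1h = 11:00 Ardeth standard time.
Daylight saving runs 13 April – 10 November; the standard-time date in Ardeth, July 25, 2019, is inside that window, so Ardeth is at UTC+02:00.
10:00 UTC + 2h = 12:00 Ardeth.

12:00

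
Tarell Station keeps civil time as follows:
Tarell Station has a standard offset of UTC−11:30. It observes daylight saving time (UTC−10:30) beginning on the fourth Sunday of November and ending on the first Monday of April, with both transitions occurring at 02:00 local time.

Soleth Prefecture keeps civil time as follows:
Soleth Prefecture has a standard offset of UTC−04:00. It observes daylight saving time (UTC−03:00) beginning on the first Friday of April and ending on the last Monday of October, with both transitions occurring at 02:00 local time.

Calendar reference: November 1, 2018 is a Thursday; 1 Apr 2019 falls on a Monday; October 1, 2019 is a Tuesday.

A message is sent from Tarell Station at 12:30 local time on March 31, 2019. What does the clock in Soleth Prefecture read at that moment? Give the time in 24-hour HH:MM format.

1 November 2018 is a Thursday, so the first Sunday is November 4 and the fourth is November 25.
1 April 2019 is a Monday, so the first Monday is April 1.
March 31, 2019 lies within the daylight-saving period (25 November 2018 – 1 April 2019), so Tarell Station is on daylight time, UTC−10:30.
12:30 Tarell Station + 10h30m = 23:00 UTC.
1 April 2019 is a Monday, so the first Friday is April 5.
1 October 2019 is a Tuesday, so Mondays fall on 7, 14, 21, 28; the last is October 28.
At the standard offset (UTC−04:00), 23:00 UTC − 4h = 19:00 Soleth Prefecture standard time.
The standard-time date in Soleth Prefecture, March 31, 2019, does not fall between 5 April and 28 October, so daylight saving is not in effect and Soleth Prefecture is at UTC−04:00.
23:00 UTC − 4h = 19:00 Soleth Prefecture.

19:00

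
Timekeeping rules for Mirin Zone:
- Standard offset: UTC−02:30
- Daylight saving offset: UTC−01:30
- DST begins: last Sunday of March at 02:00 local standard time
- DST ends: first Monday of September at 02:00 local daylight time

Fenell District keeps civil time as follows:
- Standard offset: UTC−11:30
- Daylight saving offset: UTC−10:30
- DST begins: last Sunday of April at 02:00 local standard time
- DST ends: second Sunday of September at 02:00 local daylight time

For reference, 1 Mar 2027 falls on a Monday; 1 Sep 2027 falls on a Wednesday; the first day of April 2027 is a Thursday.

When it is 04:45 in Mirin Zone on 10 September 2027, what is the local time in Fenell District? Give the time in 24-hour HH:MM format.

1 March 2027 is a Monday, so Sundays fall on 7, 14, 21, 28; the last is March 28.
1 September 2027 is a Wednesday, so the first Monday is September 6.
10 September 2027 does not fall between 28 March and 6 September, so daylight saving is not in effect and Mirin Zone is at UTC−02:30.
04:45 Mirin Zone + 2h30m = 07:15 UTC.
1 April 2027 is a Thursday, so Sundays fall on 4, 11, 18, 25; the last is April 25.
1 September 2027 is a Wednesday, so the first Sunday is September 5 and the second is September 12.
At the standard offset (UTC−11:30), 07:15 UTC − 11h30m = 19:45 Fenell District standard time (rolling into the previous day, 9 September 2027).
The standard-time date in Fenell District, 9 September 2027, falls between 25 April and 12 September, so daylight saving is in effect and Fenell District is at UTC−10:30.
07:15 UTC − 10h30m = 20:45 Fenell District (rolling into the previous day, 9 September 2027).

20:45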